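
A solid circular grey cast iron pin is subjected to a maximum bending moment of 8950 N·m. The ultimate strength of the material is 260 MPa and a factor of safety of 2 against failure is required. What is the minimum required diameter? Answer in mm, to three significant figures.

d = 88.8 mm

σ_allow = 260/2 = 130.0 MPa.
For a solid circular section σ = 32M/(πd³), so d³ = 32M/(π σ_allow) = 32×8950000/(π×130.0) = 701300 mm³.
d = 88.84 mm.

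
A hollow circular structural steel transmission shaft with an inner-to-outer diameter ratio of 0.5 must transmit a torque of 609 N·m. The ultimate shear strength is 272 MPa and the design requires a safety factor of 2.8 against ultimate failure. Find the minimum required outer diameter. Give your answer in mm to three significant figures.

τ_allow = 272/2.8 = 97.14 MPa.
For a hollow shaft τ = 16T/[πd_o³(1−k⁴)] with k = 0.5, so 1−k⁴ = 0.9375.
d_o³ = 16T/[π τ_allow (1−k⁴)] = 16×609000/(π×97.14×0.9375) = 34060 mm³.
d_o = 32.41 mm.

d_o = 32.4 mm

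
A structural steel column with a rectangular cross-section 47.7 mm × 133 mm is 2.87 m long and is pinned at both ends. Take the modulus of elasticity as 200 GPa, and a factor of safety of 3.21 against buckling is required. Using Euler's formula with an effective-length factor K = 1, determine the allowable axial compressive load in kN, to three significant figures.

P_allow = 89.8 kN

Buckling occurs about the weak axis: I_min = h·b³/12 = 133×47.7³/12 = 1.203×10^6 mm⁴ (b = 47.7 mm is the smaller dimension).
Effective length L_e = KL = 1×2.87 m = 2870 mm.
Euler critical load P_cr = π²EI/L_e² = π²×200000×1.203×10^6/2870² = 288300 N.
P_allow = P_cr/n = 288300/3.21 = 89800 N.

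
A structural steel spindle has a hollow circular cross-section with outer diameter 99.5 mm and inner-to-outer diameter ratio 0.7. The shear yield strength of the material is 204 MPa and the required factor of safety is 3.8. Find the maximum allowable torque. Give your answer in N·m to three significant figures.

τ_allow = 204/3.8 = 53.68 MPa.
For a hollow shaft T_allow = τ_allow·πd_o³(1−k⁴)/16 with 1−k⁴ = 0.7599, so πd_o³(1−k⁴)/16 = 147000 mm³.
T_allow = 53.68×147000 = 7.890×10^6 N·mm = 7890 N·m.

T_allow = 7890 N·m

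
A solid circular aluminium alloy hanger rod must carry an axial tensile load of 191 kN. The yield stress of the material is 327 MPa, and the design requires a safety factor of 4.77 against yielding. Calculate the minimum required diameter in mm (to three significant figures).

Allowable stress σ_allow = 327/4.77 = 68.55 MPa.
Required area A = F/σ_allow = 191000/68.55 = 2786 mm².
A = πd²/4 → d = √(4A/π) = 59.56 mm.

d = 59.6 mm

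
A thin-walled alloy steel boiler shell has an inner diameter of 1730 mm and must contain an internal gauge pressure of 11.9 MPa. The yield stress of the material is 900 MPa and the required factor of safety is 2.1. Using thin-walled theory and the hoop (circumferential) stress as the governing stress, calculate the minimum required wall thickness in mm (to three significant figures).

σ_allow = 900/2.1 = 428.6 MPa.
Hoop stress σ_h = pD/(2t), so t = pD/(2σ_allow) = 11.9×1730/(2×428.6) = 24.02 mm.

t = 24.0 mm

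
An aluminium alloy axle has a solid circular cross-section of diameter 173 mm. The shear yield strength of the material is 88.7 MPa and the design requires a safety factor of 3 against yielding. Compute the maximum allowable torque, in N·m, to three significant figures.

τ_allow = 88.7/3 = 29.57 MPa.
For a solid shaft T_allow = τ_allow·πd³/16; πd³/16 = π×173³/16 = 1.017×10^6 mm³.
T_allow = 29.57×1.017×10^6 = 3.006×10^7 N·mm = 30060 N·m.

T_allow = 30100 N·m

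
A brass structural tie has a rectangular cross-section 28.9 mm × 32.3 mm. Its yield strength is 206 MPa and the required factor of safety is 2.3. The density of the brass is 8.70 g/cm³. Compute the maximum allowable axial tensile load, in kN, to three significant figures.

σ_allow = 206/2.3 = 89.57 MPa.
A = 28.9×32.3 = 933.5 mm².
F_allow = σ_allow × A = 89.57×933.5 = 83610 N.

F_allow = 83.6 kN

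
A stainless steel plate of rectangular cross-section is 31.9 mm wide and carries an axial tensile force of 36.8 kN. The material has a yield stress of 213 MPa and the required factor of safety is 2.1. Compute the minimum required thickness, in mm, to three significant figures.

σ_allow = 213/2.1 = 101.4 MPa.
Required area A = F/σ_allow = 36800/101.4 = 362.8 mm².
t = A/w = 362.8/31.9 = 11.37 mm.

t = 11.4 mm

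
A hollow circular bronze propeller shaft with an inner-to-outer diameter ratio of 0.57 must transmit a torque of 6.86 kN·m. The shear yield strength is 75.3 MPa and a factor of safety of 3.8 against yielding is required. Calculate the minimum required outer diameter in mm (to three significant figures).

τ_allow = 75.3/3.8 = 19.82 MPa.
For a hollow shaft τ = 16T/[πd_o³(1−k⁴)] with k = 0.57, so 1−k⁴ = 0.8944.
d_o³ = 16T/[π τ_allow (1−k⁴)] = 16×6860000/(π×19.82×0.8944) = 1.971×10^6 mm³.
d_o = 125.4 mm.

d_o = 125 mm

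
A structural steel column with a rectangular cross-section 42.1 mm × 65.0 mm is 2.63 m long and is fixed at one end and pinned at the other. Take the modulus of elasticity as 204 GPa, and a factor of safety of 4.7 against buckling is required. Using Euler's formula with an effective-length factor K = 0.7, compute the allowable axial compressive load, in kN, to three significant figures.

P_allow = 51.1 kN

Buckling occurs about the weak axis: I_min = h·b³/12 = 65.0×42.1³/12 = 404200 mm⁴ (b = 42.1 mm is the smaller dimension).
Effective length L_e = KL = 0.7×2.63 m = 1841 mm.
Euler critical load P_cr = π²EI/L_e² = π²×204000×404200/1841² = 240100 N.
P_allow = P_cr/n = 240100/4.7 = 51090 N.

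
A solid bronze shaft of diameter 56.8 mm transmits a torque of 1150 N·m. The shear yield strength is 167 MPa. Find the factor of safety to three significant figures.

n = 5.23

τ = 16T/(πd³) = 16×1150000/(π×56.8³) = 31.96 MPa.
n = τ_limit/τ = 167/31.96 = 5.225.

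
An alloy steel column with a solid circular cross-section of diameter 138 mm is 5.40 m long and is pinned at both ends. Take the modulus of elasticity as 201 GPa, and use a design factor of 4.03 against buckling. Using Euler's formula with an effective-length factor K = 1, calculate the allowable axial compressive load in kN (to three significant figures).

P_allow = 301 kN

I = πd⁴/64 = π×138⁴/64 = 1.780×10^7 mm⁴.
Effective length L_e = KL = 1×5.40 m = 5400 mm.
Euler critical load P_cr = π²EI/L_e² = π²×201000×1.780×10^7/5400² = 1.211×10^6 N.
P_allow = P_cr/n = 1.211×10^6/4.03 = 300500 N.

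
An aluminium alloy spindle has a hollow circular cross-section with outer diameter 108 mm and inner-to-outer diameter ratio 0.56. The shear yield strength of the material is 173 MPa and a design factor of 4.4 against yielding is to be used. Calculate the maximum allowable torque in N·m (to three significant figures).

τ_allow = 173/4.4 = 39.32 MPa.
For a hollow shaft T_allow = τ_allow·πd_o³(1−k⁴)/16 with 1−k⁴ = 0.9017, so πd_o³(1−k⁴)/16 = 223000 mm³.
T_allow = 39.32×223000 = 8.769×10^6 N·mm = 8769 N·m.

T_allow = 8770 N·m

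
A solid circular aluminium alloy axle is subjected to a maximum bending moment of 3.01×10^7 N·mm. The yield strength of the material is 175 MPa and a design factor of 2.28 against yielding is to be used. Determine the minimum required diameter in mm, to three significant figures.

d = 159 mm

σ_allow = 175/2.28 = 76.75 MPa.
For a solid circular section σ = 32M/(πd³), so d³ = 32M/(π σ_allow) = 32×3.0100×10^7/(π×76.75) = 3.995×10^6 mm³.
d = 158.7 mm.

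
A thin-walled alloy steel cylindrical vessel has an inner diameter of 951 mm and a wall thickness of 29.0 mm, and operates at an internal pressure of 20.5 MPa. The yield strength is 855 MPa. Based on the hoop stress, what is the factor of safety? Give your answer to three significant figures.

n = 2.54

σ_h = pD/(2t) = 20.5×951/(2×29.0) = 336.1 MPa.
n = 855/336.1 = 2.544.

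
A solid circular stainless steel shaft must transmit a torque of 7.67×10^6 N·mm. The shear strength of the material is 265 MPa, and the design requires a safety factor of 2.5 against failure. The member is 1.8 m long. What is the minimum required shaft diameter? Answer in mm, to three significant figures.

Allowable shear stress τ_allow = 265/2.5 = 106.0 MPa.
For a solid shaft τ = 16T/(πd³), so d³ = 16T/(π τ_allow) = 16×7670000/(π×106.0) = 368500 mm³.
d = (368500)^(1/3) = 71.69 mm.

d = 71.7 mm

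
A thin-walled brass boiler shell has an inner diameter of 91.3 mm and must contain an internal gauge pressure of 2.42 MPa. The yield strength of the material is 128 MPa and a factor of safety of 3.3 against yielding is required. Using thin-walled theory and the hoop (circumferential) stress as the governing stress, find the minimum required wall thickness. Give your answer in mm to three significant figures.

t = 2.85 mm

σ_allow = 128/3.3 = 38.79 MPa.
Hoop stress σ_h = pD/(2t), so t = pD/(2σ_allow) = 2.42×91.3/(2×38.79) = 2.848 mm.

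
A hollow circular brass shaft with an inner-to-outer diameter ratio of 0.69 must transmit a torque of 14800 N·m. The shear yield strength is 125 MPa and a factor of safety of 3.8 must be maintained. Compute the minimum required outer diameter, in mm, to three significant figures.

τ_allow = 125/3.8 = 32.89 MPa.
For a hollow shaft τ = 16T/[πd_o³(1−k⁴)] with k = 0.69, so 1−k⁴ = 0.7733.
d_o³ = 16T/[π τ_allow (1−k⁴)] = 16×1.4800×10^7/(π×32.89×0.7733) = 2.963×10^6 mm³.
d_o = 143.6 mm.

d_o = 144 mm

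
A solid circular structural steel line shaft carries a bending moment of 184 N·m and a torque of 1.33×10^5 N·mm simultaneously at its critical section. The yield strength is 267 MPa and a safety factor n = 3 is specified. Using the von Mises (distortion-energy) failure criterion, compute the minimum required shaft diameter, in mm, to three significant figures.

d = 29.2 mm

σ_allow = σ_y/n = 267/3 = 89.00 MPa.
For a solid shaft σ_b = 32M/(πd³) and τ = 16T/(πd³), so the von Mises stress is σ' = (16/πd³)·√(4M²+3T²).
√(4M²+3T²) = √(4×(184000)² + 3×(133000)²) = 434200 N·mm.
d³ = 16×434200/(π×89.00) = 24840 mm³.
d = 29.18 mm.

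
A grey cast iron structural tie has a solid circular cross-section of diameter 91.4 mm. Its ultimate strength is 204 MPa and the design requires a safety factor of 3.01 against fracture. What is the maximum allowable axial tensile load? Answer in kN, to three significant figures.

σ_allow = 204/3.01 = 67.77 MPa.
A = πd²/4 = π×91.4²/4 = 6561 mm².
F_allow = σ_allow × A = 67.77×6561 = 444700 N.

F_allow = 445 kN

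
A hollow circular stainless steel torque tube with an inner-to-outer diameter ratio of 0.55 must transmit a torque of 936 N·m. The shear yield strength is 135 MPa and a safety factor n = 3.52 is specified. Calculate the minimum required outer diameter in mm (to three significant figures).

τ_allow = 135/3.52 = 38.35 MPa.
For a hollow shaft τ = 16T/[πd_o³(1−k⁴)] with k = 0.55, so 1−k⁴ = 0.9085.
d_o³ = 16T/[π τ_allow (1−k⁴)] = 16×936000/(π×38.35×0.9085) = 136800 mm³.
d_o = 51.53 mm.

d_o = 51.5 mm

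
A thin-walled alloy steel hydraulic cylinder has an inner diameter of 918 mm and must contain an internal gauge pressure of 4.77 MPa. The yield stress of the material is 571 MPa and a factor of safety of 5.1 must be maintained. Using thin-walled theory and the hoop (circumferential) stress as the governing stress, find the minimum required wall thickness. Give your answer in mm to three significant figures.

σ_allow = 571/5.1 = 112.0 MPa.
Hoop stress σ_h = pD/(2t), so t = pD/(2σ_allow) = 4.77×918/(2×112.0) = 19.56 mm.

t = 19.6 mm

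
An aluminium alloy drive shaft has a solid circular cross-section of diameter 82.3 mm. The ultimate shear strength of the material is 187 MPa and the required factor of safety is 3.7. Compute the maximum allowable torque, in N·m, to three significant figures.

τ_allow = 187/3.7 = 50.54 MPa.
For a solid shaft T_allow = τ_allow·πd³/16; πd³/16 = π×82.3³/16 = 109500 mm³.
T_allow = 50.54×109500 = 5.532×10^6 N·mm = 5532 N·m.

T_allow = 5530 N·m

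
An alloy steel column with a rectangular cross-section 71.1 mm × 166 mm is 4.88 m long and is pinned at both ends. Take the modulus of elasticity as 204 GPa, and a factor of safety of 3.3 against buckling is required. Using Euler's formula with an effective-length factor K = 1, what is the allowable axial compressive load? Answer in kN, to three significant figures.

P_allow = 127 kN

Buckling occurs about the weak axis: I_min = h·b³/12 = 166×71.1³/12 = 4.972×10^6 mm⁴ (b = 71.1 mm is the smaller dimension).
Effective length L_e = KL = 1×4.88 m = 4880 mm.
Euler critical load P_cr = π²EI/L_e² = π²×204000×4.972×10^6/4880² = 420400 N.
P_allow = P_cr/n = 420400/3.3 = 127400 N.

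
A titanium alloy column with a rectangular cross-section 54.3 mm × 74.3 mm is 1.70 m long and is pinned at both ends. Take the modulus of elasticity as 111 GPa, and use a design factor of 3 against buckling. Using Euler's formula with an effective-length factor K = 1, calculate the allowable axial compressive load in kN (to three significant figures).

Buckling occurs about the weak axis: I_min = h·b³/12 = 74.3×54.3³/12 = 991300 mm⁴ (b = 54.3 mm is the smaller dimension).
Effective length L_e = KL = 1×1.70 m = 1700 mm.
Euler critical load P_cr = π²EI/L_e² = π²×111000×991300/1700² = 375800 N.
P_allow = P_cr/n = 375800/3 = 125300 N.

P_allow = 125 kN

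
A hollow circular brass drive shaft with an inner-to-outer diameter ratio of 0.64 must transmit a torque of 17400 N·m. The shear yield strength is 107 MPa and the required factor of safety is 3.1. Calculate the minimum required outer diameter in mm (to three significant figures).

τ_allow = 107/3.1 = 34.52 MPa.
For a hollow shaft τ = 16T/[πd_o³(1−k⁴)] with k = 0.64, so 1−k⁴ = 0.8322.
d_o³ = 16T/[π τ_allow (1−k⁴)] = 16×1.7400×10^7/(π×34.52×0.8322) = 3.085×10^6 mm³.
d_o = 145.6 mm.

d_o = 146 mm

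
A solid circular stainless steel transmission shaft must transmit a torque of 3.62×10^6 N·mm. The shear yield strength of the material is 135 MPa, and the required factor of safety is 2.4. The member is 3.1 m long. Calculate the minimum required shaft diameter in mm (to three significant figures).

d = 68.9 mm

Allowable shear stress τ_allow = 135/2.4 = 56.25 MPa.
For a solid shaft τ = 16T/(πd³), so d³ = 16T/(π τ_allow) = 16×3620000/(π×56.25) = 327800 mm³.
d = (327800)^(1/3) = 68.95 mm.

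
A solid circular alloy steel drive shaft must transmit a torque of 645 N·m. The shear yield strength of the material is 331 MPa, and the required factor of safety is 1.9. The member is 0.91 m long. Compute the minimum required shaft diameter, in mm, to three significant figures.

Allowable shear stress τ_allow = 331/1.9 = 174.2 MPa.
For a solid shaft τ = 16T/(πd³), so d³ = 16T/(π τ_allow) = 16×645000/(π×174.2) = 18860 mm³.
d = (18860)^(1/3) = 26.62 mm.

d = 26.6 mm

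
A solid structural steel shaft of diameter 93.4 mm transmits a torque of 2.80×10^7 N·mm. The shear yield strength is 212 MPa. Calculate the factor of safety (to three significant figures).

τ = 16T/(πd³) = 16×2.8000×10^7/(π×93.4³) = 175.0 MPa.
n = τ_limit/τ = 212/175.0 = 1.211.

n = 1.21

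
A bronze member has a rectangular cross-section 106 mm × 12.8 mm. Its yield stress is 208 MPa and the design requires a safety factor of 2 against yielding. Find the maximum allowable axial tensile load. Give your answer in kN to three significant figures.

σ_allow = 208/2 = 104.0 MPa.
A = 106×12.8 = 1357 mm².
F_allow = σ_allow × A = 104.0×1357 = 141100 N.

F_allow = 141 kN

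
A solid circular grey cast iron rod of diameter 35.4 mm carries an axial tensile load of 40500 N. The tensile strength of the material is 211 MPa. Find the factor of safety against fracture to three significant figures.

A = πd²/4 = 984.2 mm².
σ = F/A = 40500/984.2 = 41.15 MPa.
n = 211/41.15 = 5.128.

n = 5.13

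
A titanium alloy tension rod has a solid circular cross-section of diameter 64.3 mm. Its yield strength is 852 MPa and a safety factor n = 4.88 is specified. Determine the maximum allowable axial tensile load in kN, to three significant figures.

F_allow = 567 kN

σ_allow = 852/4.88 = 174.6 MPa.
A = πd²/4 = π×64.3²/4 = 3247 mm².
F_allow = σ_allow × A = 174.6×3247 = 566900 N.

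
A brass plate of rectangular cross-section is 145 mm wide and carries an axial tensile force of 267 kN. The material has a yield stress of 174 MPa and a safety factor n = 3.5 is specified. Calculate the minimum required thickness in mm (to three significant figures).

t = 37.0 mm

σ_allow = 174/3.5 = 49.71 MPa.
Required area A = F/σ_allow = 267000/49.71 = 5371 mm².
t = A/w = 5371/145 = 37.04 mm.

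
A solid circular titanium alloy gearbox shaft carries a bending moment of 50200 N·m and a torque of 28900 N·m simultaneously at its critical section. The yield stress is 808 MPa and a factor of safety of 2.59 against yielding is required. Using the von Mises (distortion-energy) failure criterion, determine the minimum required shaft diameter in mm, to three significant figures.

σ_allow = σ_y/n = 808/2.59 = 312.0 MPa.
For a solid shaft σ_b = 32M/(πd³) and τ = 16T/(πd³), so the von Mises stress is σ' = (16/πd³)·√(4M²+3T²).
√(4M²+3T²) = √(4×(5.020×10^7)² + 3×(2.890×10^7)²) = 1.122×10^8 N·mm.
d³ = 16×1.122×10^8/(π×312.0) = 1.831×10^6 mm³.
d = 122.3 mm.

d = 122 mm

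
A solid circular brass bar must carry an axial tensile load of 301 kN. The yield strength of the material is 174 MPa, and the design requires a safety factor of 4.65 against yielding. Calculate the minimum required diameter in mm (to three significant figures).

d = 101 mm

Allowable stress σ_allow = 174/4.65 = 37.42 MPa.
Required area A = F/σ_allow = 301000/37.42 = 8044 mm².
A = πd²/4 → d = √(4A/π) = 101.2 mm.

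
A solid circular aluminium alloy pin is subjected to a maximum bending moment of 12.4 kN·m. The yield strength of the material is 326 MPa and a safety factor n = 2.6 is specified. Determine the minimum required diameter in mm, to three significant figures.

d = 100 mm

σ_allow = 326/2.6 = 125.4 MPa.
For a solid circular section σ = 32M/(πd³), so d³ = 32M/(π σ_allow) = 32×1.2400×10^7/(π×125.4) = 1.007×10^6 mm³.
d = 100.2 mm.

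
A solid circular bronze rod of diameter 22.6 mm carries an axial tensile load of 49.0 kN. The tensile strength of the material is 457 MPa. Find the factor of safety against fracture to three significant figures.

n = 3.74

A = πd²/4 = 401.1 mm².
σ = F/A = 49000/401.1 = 122.1 MPa.
n = 457/122.1 = 3.741.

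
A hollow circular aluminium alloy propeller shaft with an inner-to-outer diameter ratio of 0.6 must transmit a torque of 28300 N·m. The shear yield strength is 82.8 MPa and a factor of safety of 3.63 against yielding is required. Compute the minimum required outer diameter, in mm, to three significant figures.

d_o = 194 mm

τ_allow = 82.8/3.63 = 22.81 MPa.
For a hollow shaft τ = 16T/[πd_o³(1−k⁴)] with k = 0.6, so 1−k⁴ = 0.8704.
d_o³ = 16T/[π τ_allow (1−k⁴)] = 16×2.8300×10^7/(π×22.81×0.8704) = 7.260×10^6 mm³.
d_o = 193.6 mm.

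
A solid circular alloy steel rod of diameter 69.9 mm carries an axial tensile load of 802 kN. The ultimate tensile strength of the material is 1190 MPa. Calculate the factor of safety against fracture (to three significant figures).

A = πd²/4 = 3837 mm².
σ = F/A = 802000/3837 = 209.0 MPa.
n = 1190/209.0 = 5.694.

n = 5.69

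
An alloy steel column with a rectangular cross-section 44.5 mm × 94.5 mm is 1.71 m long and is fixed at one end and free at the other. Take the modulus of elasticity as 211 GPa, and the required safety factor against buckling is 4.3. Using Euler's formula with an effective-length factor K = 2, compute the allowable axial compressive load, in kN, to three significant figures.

Buckling occurs about the weak axis: I_min = h·b³/12 = 94.5×44.5³/12 = 694000 mm⁴ (b = 44.5 mm is the smaller dimension).
Effective length L_e = KL = 2×1.71 m = 3420 mm.
Euler critical load P_cr = π²EI/L_e² = π²×211000×694000/3420² = 123600 N.
P_allow = P_cr/n = 123600/4.3 = 28730 N.

P_allow = 28.7 kN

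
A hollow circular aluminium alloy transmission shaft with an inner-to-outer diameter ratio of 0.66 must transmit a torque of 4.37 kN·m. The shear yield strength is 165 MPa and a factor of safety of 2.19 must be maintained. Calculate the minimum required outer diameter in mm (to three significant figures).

d_o = 71.4 mm

τ_allow = 165/2.19 = 75.34 MPa.
For a hollow shaft τ = 16T/[πd_o³(1−k⁴)] with k = 0.66, so 1−k⁴ = 0.8103.
d_o³ = 16T/[π τ_allow (1−k⁴)] = 16×4370000/(π×75.34×0.8103) = 364600 mm³.
d_o = 71.44 mm.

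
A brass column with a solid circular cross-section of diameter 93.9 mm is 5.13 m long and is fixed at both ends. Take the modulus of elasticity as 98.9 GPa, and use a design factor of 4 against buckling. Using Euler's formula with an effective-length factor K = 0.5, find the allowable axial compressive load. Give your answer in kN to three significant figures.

P_allow = 142 kN

I = πd⁴/64 = π×93.9⁴/64 = 3.816×10^6 mm⁴.
Effective length L_e = KL = 0.5×5.13 m = 2565 mm.
Euler critical load P_cr = π²EI/L_e² = π²×98900×3.816×10^6/2565² = 566200 N.
P_allow = P_cr/n = 566200/4 = 141500 N.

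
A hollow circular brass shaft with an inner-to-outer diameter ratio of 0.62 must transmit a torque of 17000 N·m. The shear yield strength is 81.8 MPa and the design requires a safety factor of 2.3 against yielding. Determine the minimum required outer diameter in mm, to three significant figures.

d_o = 142 mm

τ_allow = 81.8/2.3 = 35.57 MPa.
For a hollow shaft τ = 16T/[πd_o³(1−k⁴)] with k = 0.62, so 1−k⁴ = 0.8522.
d_o³ = 16T/[π τ_allow (1−k⁴)] = 16×1.7000×10^7/(π×35.57×0.8522) = 2.856×10^6 mm³.
d_o = 141.9 mm.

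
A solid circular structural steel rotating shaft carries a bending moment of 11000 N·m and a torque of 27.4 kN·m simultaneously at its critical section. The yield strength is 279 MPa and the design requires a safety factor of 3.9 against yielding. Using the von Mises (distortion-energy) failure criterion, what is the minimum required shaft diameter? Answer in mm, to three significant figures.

σ_allow = σ_y/n = 279/3.9 = 71.54 MPa.
For a solid shaft σ_b = 32M/(πd³) and τ = 16T/(πd³), so the von Mises stress is σ' = (16/πd³)·√(4M²+3T²).
√(4M²+3T²) = √(4×(1.100×10^7)² + 3×(2.740×10^7)²) = 5.231×10^7 N·mm.
d³ = 16×5.231×10^7/(π×71.54) = 3.724×10^6 mm³.
d = 155.0 mm.

d = 155 mm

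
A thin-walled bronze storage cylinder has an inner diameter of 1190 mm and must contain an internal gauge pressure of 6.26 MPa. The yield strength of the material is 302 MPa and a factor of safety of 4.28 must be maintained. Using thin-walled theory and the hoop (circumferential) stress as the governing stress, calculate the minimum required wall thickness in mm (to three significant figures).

t = 52.8 mm

σ_allow = 302/4.28 = 70.56 MPa.
Hoop stress σ_h = pD/(2t), so t = pD/(2σ_allow) = 6.26×1190/(2×70.56) = 52.79 mm.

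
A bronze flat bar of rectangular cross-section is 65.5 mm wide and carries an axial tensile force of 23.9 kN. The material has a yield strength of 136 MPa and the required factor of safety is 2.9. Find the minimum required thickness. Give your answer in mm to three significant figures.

σ_allow = 136/2.9 = 46.90 MPa.
Required area A = F/σ_allow = 23900/46.90 = 509.6 mm².
t = A/w = 509.6/65.5 = 7.781 mm.

t = 7.78 mm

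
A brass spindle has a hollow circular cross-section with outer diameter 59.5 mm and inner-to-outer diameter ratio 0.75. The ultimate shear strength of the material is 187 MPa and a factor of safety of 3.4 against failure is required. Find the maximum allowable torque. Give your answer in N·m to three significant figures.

τ_allow = 187/3.4 = 55.00 MPa.
For a hollow shaft T_allow = τ_allow·πd_o³(1−k⁴)/16 with 1−k⁴ = 0.6836, so πd_o³(1−k⁴)/16 = 28270 mm³.
T_allow = 55.00×28270 = 1.555×10^6 N·mm = 1555 N·m.

T_allow = 1560 N·m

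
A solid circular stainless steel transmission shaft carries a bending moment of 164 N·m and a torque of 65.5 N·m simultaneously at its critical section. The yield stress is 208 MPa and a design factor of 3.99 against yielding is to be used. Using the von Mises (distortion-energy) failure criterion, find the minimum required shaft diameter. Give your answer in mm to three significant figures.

σ_allow = σ_y/n = 208/3.99 = 52.13 MPa.
For a solid shaft σ_b = 32M/(πd³) and τ = 16T/(πd³), so the von Mises stress is σ' = (16/πd³)·√(4M²+3T²).
√(4M²+3T²) = √(4×(164000)² + 3×(65500)²) = 347100 N·mm.
d³ = 16×347100/(π×52.13) = 33910 mm³.
d = 32.37 mm.

d = 32.4 mm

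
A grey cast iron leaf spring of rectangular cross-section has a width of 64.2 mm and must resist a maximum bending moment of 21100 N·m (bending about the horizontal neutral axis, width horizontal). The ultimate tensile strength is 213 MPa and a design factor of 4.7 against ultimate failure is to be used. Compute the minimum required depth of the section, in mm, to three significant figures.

h = 209 mm

σ_allow = 213/4.7 = 45.32 MPa.
For a rectangular section σ = 6M/(bh²), so h² = 6M/(b σ_allow) = 6×2.1100×10^7/(64.2×45.32) = 43510 mm².
h = 208.6 mm.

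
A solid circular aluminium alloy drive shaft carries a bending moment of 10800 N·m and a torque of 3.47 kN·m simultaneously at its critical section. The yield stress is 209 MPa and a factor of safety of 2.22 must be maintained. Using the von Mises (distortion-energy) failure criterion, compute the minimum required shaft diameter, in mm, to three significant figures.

σ_allow = σ_y/n = 209/2.22 = 94.14 MPa.
For a solid shaft σ_b = 32M/(πd³) and τ = 16T/(πd³), so the von Mises stress is σ' = (16/πd³)·√(4M²+3T²).
√(4M²+3T²) = √(4×(1.080×10^7)² + 3×(3.470×10^6)²) = 2.242×10^7 N·mm.
d³ = 16×2.242×10^7/(π×94.14) = 1.213×10^6 mm³.
d = 106.6 mm.

d = 107 mm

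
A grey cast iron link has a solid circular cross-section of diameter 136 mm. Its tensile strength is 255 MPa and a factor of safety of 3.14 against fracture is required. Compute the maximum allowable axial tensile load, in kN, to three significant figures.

σ_allow = 255/3.14 = 81.21 MPa.
A = πd²/4 = π×136²/4 = 14530 mm².
F_allow = σ_allow × A = 81.21×14530 = 1.180×10^6 N.

F_allow = 1180 kN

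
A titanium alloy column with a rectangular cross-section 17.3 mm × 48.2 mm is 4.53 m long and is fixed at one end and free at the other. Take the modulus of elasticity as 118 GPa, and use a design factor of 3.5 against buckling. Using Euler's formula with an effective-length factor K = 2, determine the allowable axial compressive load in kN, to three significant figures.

Buckling occurs about the weak axis: I_min = h·b³/12 = 48.2×17.3³/12 = 20800 mm⁴ (b = 17.3 mm is the smaller dimension).
Effective length L_e = KL = 2×4.53 m = 9060 mm.
Euler critical load P_cr = π²EI/L_e² = π²×118000×20800/9060² = 295.1 N.
P_allow = P_cr/n = 295.1/3.5 = 84.31 N.

P_allow = 0.0843 kN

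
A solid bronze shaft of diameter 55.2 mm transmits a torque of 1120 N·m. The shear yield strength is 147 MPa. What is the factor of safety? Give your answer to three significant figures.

n = 4.33

τ = 16T/(πd³) = 16×1120000/(π×55.2³) = 33.91 MPa.
n = τ_limit/τ = 147/33.91 = 4.335.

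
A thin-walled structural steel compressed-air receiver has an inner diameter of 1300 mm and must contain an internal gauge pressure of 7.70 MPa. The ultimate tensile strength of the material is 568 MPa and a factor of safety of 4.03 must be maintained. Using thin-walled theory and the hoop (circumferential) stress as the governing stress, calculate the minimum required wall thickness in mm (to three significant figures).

t = 35.5 mm

σ_allow = 568/4.03 = 140.9 MPa.
Hoop stress σ_h = pD/(2t), so t = pD/(2σ_allow) = 7.70×1300/(2×140.9) = 35.51 mm.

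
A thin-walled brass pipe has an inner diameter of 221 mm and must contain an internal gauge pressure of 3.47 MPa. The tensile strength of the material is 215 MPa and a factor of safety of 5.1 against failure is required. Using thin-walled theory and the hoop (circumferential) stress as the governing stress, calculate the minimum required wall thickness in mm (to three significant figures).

t = 9.10 mm

σ_allow = 215/5.1 = 42.16 MPa.
Hoop stress σ_h = pD/(2t), so t = pD/(2σ_allow) = 3.47×221/(2×42.16) = 9.095 mm.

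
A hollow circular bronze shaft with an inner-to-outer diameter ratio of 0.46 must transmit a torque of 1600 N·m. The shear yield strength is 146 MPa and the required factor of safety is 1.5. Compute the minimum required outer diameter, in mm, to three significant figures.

τ_allow = 146/1.5 = 97.33 MPa.
For a hollow shaft τ = 16T/[πd_o³(1−k⁴)] with k = 0.46, so 1−k⁴ = 0.9552.
d_o³ = 16T/[π τ_allow (1−k⁴)] = 16×1600000/(π×97.33×0.9552) = 87640 mm³.
d_o = 44.42 mm.

d_o = 44.4 mm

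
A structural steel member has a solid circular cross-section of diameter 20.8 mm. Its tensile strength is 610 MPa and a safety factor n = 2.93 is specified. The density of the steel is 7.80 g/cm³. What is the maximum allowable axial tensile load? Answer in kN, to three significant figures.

σ_allow = 610/2.93 = 208.2 MPa.
A = πd²/4 = π×20.8²/4 = 339.8 mm².
F_allow = σ_allow × A = 208.2×339.8 = 70740 N.

F_allow = 70.7 kN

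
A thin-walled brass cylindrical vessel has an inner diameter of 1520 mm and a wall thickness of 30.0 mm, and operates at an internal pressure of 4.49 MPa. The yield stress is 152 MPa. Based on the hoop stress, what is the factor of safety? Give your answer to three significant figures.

n = 1.34

σ_h = pD/(2t) = 4.49×1520/(2×30.0) = 113.7 MPa.
n = 152/113.7 = 1.336.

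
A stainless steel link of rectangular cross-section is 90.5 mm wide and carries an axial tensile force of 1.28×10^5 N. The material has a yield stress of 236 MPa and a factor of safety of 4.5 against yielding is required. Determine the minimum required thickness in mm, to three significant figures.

t = 27.0 mm

σ_allow = 236/4.5 = 52.44 MPa.
Required area A = F/σ_allow = 128000/52.44 = 2441 mm².
t = A/w = 2441/90.5 = 26.97 mm.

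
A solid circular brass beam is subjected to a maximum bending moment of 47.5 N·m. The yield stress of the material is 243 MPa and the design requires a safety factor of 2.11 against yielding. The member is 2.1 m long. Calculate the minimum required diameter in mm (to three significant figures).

σ_allow = 243/2.11 = 115.2 MPa.
For a solid circular section σ = 32M/(πd³), so d³ = 32M/(π σ_allow) = 32×47500/(π×115.2) = 4201 mm³.
d = 16.14 mm.

d = 16.1 mm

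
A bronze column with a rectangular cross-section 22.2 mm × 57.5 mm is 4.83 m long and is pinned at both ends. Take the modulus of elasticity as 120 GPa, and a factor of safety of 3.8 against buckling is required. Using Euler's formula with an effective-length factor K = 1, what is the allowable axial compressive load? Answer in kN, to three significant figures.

P_allow = 0.700 kN

Buckling occurs about the weak axis: I_min = h·b³/12 = 57.5×22.2³/12 = 52430 mm⁴ (b = 22.2 mm is the smaller dimension).
Effective length L_e = KL = 1×4.83 m = 4830 mm.
Euler critical load P_cr = π²EI/L_e² = π²×120000×52430/4830² = 2662 N.
P_allow = P_cr/n = 2662/3.8 = 700.4 N.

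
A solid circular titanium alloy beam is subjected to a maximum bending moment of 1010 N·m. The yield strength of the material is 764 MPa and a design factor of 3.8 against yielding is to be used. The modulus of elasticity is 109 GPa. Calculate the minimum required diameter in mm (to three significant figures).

d = 37.1 mm

σ_allow = 764/3.8 = 201.1 MPa.
For a solid circular section σ = 32M/(πd³), so d³ = 32M/(π σ_allow) = 32×1010000/(π×201.1) = 51170 mm³.
d = 37.13 mm.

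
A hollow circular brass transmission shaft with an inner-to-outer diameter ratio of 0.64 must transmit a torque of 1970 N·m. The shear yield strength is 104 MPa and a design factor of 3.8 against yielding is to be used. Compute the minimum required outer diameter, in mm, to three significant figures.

τ_allow = 104/3.8 = 27.37 MPa.
For a hollow shaft τ = 16T/[πd_o³(1−k⁴)] with k = 0.64, so 1−k⁴ = 0.8322.
d_o³ = 16T/[π τ_allow (1−k⁴)] = 16×1970000/(π×27.37×0.8322) = 440500 mm³.
d_o = 76.09 mm.

d_o = 76.1 mm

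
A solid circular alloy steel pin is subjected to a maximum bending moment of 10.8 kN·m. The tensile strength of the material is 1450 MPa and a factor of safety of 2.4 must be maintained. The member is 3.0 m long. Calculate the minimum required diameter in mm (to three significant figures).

d = 56.7 mm

σ_allow = 1450/2.4 = 604.2 MPa.
For a solid circular section σ = 32M/(πd³), so d³ = 32M/(π σ_allow) = 32×1.0800×10^7/(π×604.2) = 182100 mm³.
d = 56.68 mm.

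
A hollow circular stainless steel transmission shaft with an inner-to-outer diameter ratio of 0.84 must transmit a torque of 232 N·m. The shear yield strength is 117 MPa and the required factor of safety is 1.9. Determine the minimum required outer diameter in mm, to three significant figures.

d_o = 33.7 mm

τ_allow = 117/1.9 = 61.58 MPa.
For a hollow shaft τ = 16T/[πd_o³(1−k⁴)] with k = 0.84, so 1−k⁴ = 0.5021.
d_o³ = 16T/[π τ_allow (1−k⁴)] = 16×232000/(π×61.58×0.5021) = 38210 mm³.
d_o = 33.68 mm.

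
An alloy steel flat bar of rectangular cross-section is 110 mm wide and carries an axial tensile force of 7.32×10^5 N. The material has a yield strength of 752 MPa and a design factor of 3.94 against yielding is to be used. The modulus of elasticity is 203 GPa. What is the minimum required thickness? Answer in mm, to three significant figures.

σ_allow = 752/3.94 = 190.9 MPa.
Required area A = F/σ_allow = 732000/190.9 = 3835 mm².
t = A/w = 3835/110 = 34.87 mm.

t = 34.9 mm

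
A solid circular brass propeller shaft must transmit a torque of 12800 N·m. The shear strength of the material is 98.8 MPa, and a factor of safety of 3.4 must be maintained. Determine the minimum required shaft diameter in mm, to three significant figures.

d = 131 mm

Allowable shear stress τ_allow = 98.8/3.4 = 29.06 MPa.
For a solid shaft τ = 16T/(πd³), so d³ = 16T/(π τ_allow) = 16×1.2800×10^7/(π×29.06) = 2.243×10^6 mm³.
d = (2.243×10^6)^(1/3) = 130.9 mm.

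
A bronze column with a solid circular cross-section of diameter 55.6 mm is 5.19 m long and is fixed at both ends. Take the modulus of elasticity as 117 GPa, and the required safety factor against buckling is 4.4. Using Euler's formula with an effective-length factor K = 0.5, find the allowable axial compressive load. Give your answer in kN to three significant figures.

P_allow = 18.3 kN

I = πd⁴/64 = π×55.6⁴/64 = 469100 mm⁴.
Effective length L_e = KL = 0.5×5.19 m = 2595 mm.
Euler critical load P_cr = π²EI/L_e² = π²×117000×469100/2595² = 80440 N.
P_allow = P_cr/n = 80440/4.4 = 18280 N.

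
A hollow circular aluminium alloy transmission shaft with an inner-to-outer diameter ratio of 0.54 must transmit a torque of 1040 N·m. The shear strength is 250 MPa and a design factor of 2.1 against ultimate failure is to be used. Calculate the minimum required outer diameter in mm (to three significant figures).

d_o = 36.5 mm

τ_allow = 250/2.1 = 119.0 MPa.
For a hollow shaft τ = 16T/[πd_o³(1−k⁴)] with k = 0.54, so 1−k⁴ = 0.9150.
d_o³ = 16T/[π τ_allow (1−k⁴)] = 16×1040000/(π×119.0×0.9150) = 48630 mm³.
d_o = 36.50 mm.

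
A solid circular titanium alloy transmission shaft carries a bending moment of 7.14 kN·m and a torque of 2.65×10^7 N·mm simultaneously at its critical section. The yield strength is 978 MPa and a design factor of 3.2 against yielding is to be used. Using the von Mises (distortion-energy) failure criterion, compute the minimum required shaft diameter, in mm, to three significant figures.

σ_allow = σ_y/n = 978/3.2 = 305.6 MPa.
For a solid shaft σ_b = 32M/(πd³) and τ = 16T/(πd³), so the von Mises stress is σ' = (16/πd³)·√(4M²+3T²).
√(4M²+3T²) = √(4×(7.140×10^6)² + 3×(2.650×10^7)²) = 4.807×10^7 N·mm.
d³ = 16×4.807×10^7/(π×305.6) = 801000 mm³.
d = 92.87 mm.

d = 92.9 mm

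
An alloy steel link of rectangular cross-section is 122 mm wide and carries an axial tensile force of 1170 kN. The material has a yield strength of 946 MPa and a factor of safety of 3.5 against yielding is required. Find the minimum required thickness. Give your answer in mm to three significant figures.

t = 35.5 mm

σ_allow = 946/3.5 = 270.3 MPa.
Required area A = F/σ_allow = 1170000/270.3 = 4329 mm².
t = A/w = 4329/122 = 35.48 mm.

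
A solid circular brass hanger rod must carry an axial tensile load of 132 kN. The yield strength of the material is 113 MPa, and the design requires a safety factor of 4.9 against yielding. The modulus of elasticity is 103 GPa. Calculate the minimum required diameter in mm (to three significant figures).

Allowable stress σ_allow = 113/4.9 = 23.06 MPa.
Required area A = F/σ_allow = 132000/23.06 = 5724 mm².
A = πd²/4 → d = √(4A/π) = 85.37 mm.

d = 85.4 mm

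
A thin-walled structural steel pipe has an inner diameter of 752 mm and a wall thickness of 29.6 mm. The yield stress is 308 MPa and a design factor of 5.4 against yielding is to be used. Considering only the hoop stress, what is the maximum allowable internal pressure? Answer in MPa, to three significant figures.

p_allow = 4.49 MPa

σ_allow = 308/5.4 = 57.04 MPa.
σ_h = pD/(2t) → p_allow = 2σ_allow t/D = 2×57.04×29.6/752 = 4.490 MPa.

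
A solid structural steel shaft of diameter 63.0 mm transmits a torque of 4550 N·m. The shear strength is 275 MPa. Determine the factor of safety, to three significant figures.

n = 2.97

τ = 16T/(πd³) = 16×4550000/(π×63.0³) = 92.67 MPa.
n = τ_limit/τ = 275/92.67 = 2.967.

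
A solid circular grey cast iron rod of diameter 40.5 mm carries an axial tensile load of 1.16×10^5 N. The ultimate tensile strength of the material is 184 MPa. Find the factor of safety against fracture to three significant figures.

A = πd²/4 = 1288 mm².
σ = F/A = 116000/1288 = 90.04 MPa.
n = 184/90.04 = 2.043.

n = 2.04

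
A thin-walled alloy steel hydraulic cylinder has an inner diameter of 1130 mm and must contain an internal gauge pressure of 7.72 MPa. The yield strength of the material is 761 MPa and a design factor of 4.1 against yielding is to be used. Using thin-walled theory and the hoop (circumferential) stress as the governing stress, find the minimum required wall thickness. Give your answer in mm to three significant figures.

σ_allow = 761/4.1 = 185.6 MPa.
Hoop stress σ_h = pD/(2t), so t = pD/(2σ_allow) = 7.72×1130/(2×185.6) = 23.50 mm.

t = 23.5 mm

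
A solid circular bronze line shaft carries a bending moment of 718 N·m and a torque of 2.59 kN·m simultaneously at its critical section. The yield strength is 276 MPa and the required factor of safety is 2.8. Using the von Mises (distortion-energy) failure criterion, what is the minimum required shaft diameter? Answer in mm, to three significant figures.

σ_allow = σ_y/n = 276/2.8 = 98.57 MPa.
For a solid shaft σ_b = 32M/(πd³) and τ = 16T/(πd³), so the von Mises stress is σ' = (16/πd³)·√(4M²+3T²).
√(4M²+3T²) = √(4×(718000)² + 3×(2.590×10^6)²) = 4.710×10^6 N·mm.
d³ = 16×4.710×10^6/(π×98.57) = 243400 mm³.
d = 62.43 mm.

d = 62.4 mm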